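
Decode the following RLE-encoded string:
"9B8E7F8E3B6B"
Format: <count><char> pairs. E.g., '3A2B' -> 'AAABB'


Expanding each <count><char> pair:
  9B -> 'BBBBBBBBB'
  8E -> 'EEEEEEEE'
  7F -> 'FFFFFFF'
  8E -> 'EEEEEEEE'
  3B -> 'BBB'
  6B -> 'BBBBBB'

Decoded = BBBBBBBBBEEEEEEEEFFFFFFFEEEEEEEEBBBBBBBBB


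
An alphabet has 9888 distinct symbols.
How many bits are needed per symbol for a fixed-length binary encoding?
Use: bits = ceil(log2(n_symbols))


log2(9888) = 13.2715
Bracket: 2^13 = 8192 < 9888 <= 2^14 = 16384
So ceil(log2(9888)) = 14

bits = ceil(log2(9888)) = ceil(13.2715) = 14 bits


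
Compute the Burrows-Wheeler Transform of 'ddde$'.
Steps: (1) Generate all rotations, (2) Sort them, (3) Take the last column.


Rotations (sorted):
  0: $ddde -> last char: e
  1: ddde$ -> last char: $
  2: dde$d -> last char: d
  3: de$dd -> last char: d
  4: e$ddd -> last char: d


BWT = e$ddd


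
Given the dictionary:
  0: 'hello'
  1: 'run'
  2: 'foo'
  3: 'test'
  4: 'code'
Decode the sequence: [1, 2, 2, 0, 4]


Look up each index in the dictionary:
  1 -> 'run'
  2 -> 'foo'
  2 -> 'foo'
  0 -> 'hello'
  4 -> 'code'

Decoded: "run foo foo hello code"


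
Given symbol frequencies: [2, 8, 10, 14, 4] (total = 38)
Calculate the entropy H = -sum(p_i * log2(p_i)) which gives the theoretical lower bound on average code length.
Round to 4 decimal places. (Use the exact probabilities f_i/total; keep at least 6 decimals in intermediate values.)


Per-symbol terms -p_i * log2(p_i) with p_i = f_i/38:
  p = 2/38 = 0.052632: log2(p) = -4.247928, -p*log2(p) = 0.223575
  p = 8/38 = 0.210526: log2(p) = -2.247928, -p*log2(p) = 0.473248
  p = 10/38 = 0.263158: log2(p) = -1.925999, -p*log2(p) = 0.506842
  p = 14/38 = 0.368421: log2(p) = -1.440573, -p*log2(p) = 0.530737
  p = 4/38 = 0.105263: log2(p) = -3.247928, -p*log2(p) = 0.341887
H = 0.223575 + 0.473248 + 0.506842 + 0.530737 + 0.341887 = 2.076289

H = 2.0763 bits/symbol


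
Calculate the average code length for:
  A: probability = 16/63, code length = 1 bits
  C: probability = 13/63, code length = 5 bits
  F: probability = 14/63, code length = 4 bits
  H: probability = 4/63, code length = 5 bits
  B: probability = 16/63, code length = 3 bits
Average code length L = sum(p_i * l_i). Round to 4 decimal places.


Weighted contributions p_i * l_i:
  A: (16/63) * 1 = 16/63
  C: (13/63) * 5 = 65/63
  F: (14/63) * 4 = 56/63
  H: (4/63) * 5 = 20/63
  B: (16/63) * 3 = 48/63
Sum = (16 + 65 + 56 + 20 + 48)/63 = 205/63

L = 205/63 = 3.2540 bits/symbol


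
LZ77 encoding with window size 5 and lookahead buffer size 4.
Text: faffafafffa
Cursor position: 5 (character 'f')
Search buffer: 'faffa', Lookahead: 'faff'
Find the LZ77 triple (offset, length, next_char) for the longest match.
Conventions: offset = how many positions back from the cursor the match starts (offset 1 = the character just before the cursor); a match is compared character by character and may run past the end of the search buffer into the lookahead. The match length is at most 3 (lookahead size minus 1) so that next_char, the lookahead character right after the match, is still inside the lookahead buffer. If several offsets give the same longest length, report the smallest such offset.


Try each offset into the search buffer:
  offset=1 (pos 4, char 'a'): match length 0
  offset=2 (pos 3, char 'f'): match length 3
  offset=3 (pos 2, char 'f'): match length 1
  offset=4 (pos 1, char 'a'): match length 0
  offset=5 (pos 0, char 'f'): match length 3
Longest match has length 3, found at offsets 2, 5; take the smallest, offset 2.
next_char = character at position 5 + 3 = 8 -> 'f'

Best match: offset=2, length=3 (matching 'faf' starting at position 3)
LZ77 triple: (2, 3, 'f')


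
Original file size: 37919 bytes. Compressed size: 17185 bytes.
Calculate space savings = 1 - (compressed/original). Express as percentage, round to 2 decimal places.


ratio = compressed/original = 17185/37919 = 0.453203
savings = 1 - ratio = 1 - 0.453203 = 0.546797
as a percentage: 0.546797 * 100 = 54.68%

Space savings = 1 - 17185/37919 = 54.68%


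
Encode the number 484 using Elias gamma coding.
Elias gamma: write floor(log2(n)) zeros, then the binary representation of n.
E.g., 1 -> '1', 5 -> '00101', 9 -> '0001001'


num_bits = floor(log2(484)) + 1 = 9
leading_zeros = num_bits - 1 = 8
binary(484) = 111100100

Elias gamma(484) = '00000000' + '111100100' = 00000000111100100 (17 bits)


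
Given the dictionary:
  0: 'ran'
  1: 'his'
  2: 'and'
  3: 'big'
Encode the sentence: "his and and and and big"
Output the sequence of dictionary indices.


Look up each word in the dictionary:
  'his' -> 1
  'and' -> 2
  'and' -> 2
  'and' -> 2
  'and' -> 2
  'big' -> 3

Encoded: [1, 2, 2, 2, 2, 3]


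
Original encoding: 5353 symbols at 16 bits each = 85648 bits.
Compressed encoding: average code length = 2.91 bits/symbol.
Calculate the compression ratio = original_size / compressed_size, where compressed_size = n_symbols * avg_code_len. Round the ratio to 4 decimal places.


original_size = n_symbols * orig_bits = 5353 * 16 = 85648 bits
compressed_size = n_symbols * avg_code_len = 5353 * 2.91 = 15577.23 bits
ratio = original_size / compressed_size = 85648 / 15577.23 = 5.4983

Compression ratio = 5.4983


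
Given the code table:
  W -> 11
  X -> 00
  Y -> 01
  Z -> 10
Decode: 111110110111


Decoding:
11 -> W
11 -> W
10 -> Z
11 -> W
01 -> Y
11 -> W


Result: WWZWYW


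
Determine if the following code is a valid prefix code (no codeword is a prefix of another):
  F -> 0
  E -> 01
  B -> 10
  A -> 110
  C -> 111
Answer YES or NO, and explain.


Checking each pair (does one codeword prefix another?):
  F='0' vs E='01': prefix -- VIOLATION

NO -- this is NOT a valid prefix code. F (0) is a prefix of E (01).


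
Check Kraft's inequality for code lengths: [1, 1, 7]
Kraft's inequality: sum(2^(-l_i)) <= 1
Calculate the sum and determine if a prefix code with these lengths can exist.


Sum = 2^(-1) + 2^(-1) + 2^(-7)
    = 0.5 + 0.5 + 0.0078125
    = 129/128 = 1.0078125
Since 1.0078125 > 1, Kraft's inequality is NOT satisfied.
A prefix code with these lengths CANNOT exist.

Kraft sum = 1.0078125. Not satisfied.


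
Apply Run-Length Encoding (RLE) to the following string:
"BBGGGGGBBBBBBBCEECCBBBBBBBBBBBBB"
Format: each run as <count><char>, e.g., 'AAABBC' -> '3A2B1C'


Scanning runs left to right:
  i=0: run of 'B' x 2 -> '2B'
  i=2: run of 'G' x 5 -> '5G'
  i=7: run of 'B' x 7 -> '7B'
  i=14: run of 'C' x 1 -> '1C'
  i=15: run of 'E' x 2 -> '2E'
  i=17: run of 'C' x 2 -> '2C'
  i=19: run of 'B' x 13 -> '13B'

RLE = 2B5G7B1C2E2C13B


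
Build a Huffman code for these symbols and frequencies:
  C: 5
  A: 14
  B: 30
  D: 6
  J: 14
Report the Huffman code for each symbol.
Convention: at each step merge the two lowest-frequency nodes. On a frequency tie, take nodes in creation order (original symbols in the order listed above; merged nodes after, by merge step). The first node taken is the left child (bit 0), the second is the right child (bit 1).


Huffman tree construction:
Step 1: Merge C(5) + D(6) = 11
Step 2: Merge (C+D)(11) + A(14) = 25
Step 3: Merge J(14) + ((C+D)+A)(25) = 39
Step 4: Merge B(30) + (J+((C+D)+A))(39) = 69
Read each symbol's code off the tree from the root (left child = 0, right child = 1).

Codes:
  C: 1100 (length 4)
  A: 111 (length 3)
  B: 0 (length 1)
  D: 1101 (length 4)
  J: 10 (length 2)
Average code length: 144/69 = 2.0870 bits/symbol


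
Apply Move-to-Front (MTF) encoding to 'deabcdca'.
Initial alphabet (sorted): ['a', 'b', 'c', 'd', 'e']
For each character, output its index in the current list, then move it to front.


MTF encoding:
'd': index 3 in ['a', 'b', 'c', 'd', 'e'] -> ['d', 'a', 'b', 'c', 'e']
'e': index 4 in ['d', 'a', 'b', 'c', 'e'] -> ['e', 'd', 'a', 'b', 'c']
'a': index 2 in ['e', 'd', 'a', 'b', 'c'] -> ['a', 'e', 'd', 'b', 'c']
'b': index 3 in ['a', 'e', 'd', 'b', 'c'] -> ['b', 'a', 'e', 'd', 'c']
'c': index 4 in ['b', 'a', 'e', 'd', 'c'] -> ['c', 'b', 'a', 'e', 'd']
'd': index 4 in ['c', 'b', 'a', 'e', 'd'] -> ['d', 'c', 'b', 'a', 'e']
'c': index 1 in ['d', 'c', 'b', 'a', 'e'] -> ['c', 'd', 'b', 'a', 'e']
'a': index 3 in ['c', 'd', 'b', 'a', 'e'] -> ['a', 'c', 'd', 'b', 'e']


Output: [3, 4, 2, 3, 4, 4, 1, 3]


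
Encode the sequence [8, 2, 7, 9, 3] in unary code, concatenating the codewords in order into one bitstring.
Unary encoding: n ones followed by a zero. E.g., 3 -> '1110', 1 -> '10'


Encode each number as n ones followed by a terminating 0:
  8 -> 111111110 (9 bits)
  2 -> 110 (3 bits)
  7 -> 11111110 (8 bits)
  9 -> 1111111110 (10 bits)
  3 -> 1110 (4 bits)
Total length = 9 + 3 + 8 + 10 + 4 = 34 bits.

Unary([8, 2, 7, 9, 3]) = 1111111101101111111011111111101110 (34 bits)


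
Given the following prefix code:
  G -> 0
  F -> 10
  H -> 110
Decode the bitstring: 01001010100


Decoding step by step:
Bits 0 -> G
Bits 10 -> F
Bits 0 -> G
Bits 10 -> F
Bits 10 -> F
Bits 10 -> F
Bits 0 -> G


Decoded message: GFGFFFG


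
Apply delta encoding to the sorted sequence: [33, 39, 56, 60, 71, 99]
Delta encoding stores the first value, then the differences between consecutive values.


First value: 33
Deltas:
  39 - 33 = 6
  56 - 39 = 17
  60 - 56 = 4
  71 - 60 = 11
  99 - 71 = 28


Delta encoded: [33, 6, 17, 4, 11, 28]


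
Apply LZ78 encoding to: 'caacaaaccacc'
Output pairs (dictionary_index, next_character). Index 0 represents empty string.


LZ78 encoding steps:
Dictionary: {0: ''}
Step 1: w='' (idx 0), next='c' -> output (0, 'c'), add 'c' as idx 1
Step 2: w='' (idx 0), next='a' -> output (0, 'a'), add 'a' as idx 2
Step 3: w='a' (idx 2), next='c' -> output (2, 'c'), add 'ac' as idx 3
Step 4: w='a' (idx 2), next='a' -> output (2, 'a'), add 'aa' as idx 4
Step 5: w='ac' (idx 3), next='c' -> output (3, 'c'), add 'acc' as idx 5
Step 6: w='acc' (idx 5), end of input -> output (5, '')


Encoded: [(0, 'c'), (0, 'a'), (2, 'c'), (2, 'a'), (3, 'c'), (5, '')]


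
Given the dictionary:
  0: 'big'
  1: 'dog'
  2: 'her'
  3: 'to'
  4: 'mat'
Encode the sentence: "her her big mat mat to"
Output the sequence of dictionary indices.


Look up each word in the dictionary:
  'her' -> 2
  'her' -> 2
  'big' -> 0
  'mat' -> 4
  'mat' -> 4
  'to' -> 3

Encoded: [2, 2, 0, 4, 4, 3]


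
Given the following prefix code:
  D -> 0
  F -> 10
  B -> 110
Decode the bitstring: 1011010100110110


Decoding step by step:
Bits 10 -> F
Bits 110 -> B
Bits 10 -> F
Bits 10 -> F
Bits 0 -> D
Bits 110 -> B
Bits 110 -> B


Decoded message: FBFFDBB


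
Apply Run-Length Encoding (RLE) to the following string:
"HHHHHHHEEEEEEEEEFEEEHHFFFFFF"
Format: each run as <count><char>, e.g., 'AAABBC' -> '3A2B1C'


Scanning runs left to right:
  i=0: run of 'H' x 7 -> '7H'
  i=7: run of 'E' x 9 -> '9E'
  i=16: run of 'F' x 1 -> '1F'
  i=17: run of 'E' x 3 -> '3E'
  i=20: run of 'H' x 2 -> '2H'
  i=22: run of 'F' x 6 -> '6F'

RLE = 7H9E1F3E2H6F


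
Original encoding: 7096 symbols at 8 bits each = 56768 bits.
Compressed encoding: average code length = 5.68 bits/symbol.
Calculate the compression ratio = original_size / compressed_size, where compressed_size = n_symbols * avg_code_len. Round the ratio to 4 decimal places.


original_size = n_symbols * orig_bits = 7096 * 8 = 56768 bits
compressed_size = n_symbols * avg_code_len = 7096 * 5.68 = 40305.28 bits
ratio = original_size / compressed_size = 56768 / 40305.28 = 1.4085

Compression ratio = 1.4085


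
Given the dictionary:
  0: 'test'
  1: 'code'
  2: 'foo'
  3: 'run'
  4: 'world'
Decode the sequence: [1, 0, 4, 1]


Look up each index in the dictionary:
  1 -> 'code'
  0 -> 'test'
  4 -> 'world'
  1 -> 'code'

Decoded: "code test world code"


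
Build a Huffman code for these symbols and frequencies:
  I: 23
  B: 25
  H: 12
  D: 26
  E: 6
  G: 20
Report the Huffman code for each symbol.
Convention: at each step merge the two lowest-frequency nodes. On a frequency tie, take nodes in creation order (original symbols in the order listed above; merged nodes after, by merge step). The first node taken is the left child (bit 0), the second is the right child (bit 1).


Huffman tree construction:
Step 1: Merge E(6) + H(12) = 18
Step 2: Merge (E+H)(18) + G(20) = 38
Step 3: Merge I(23) + B(25) = 48
Step 4: Merge D(26) + ((E+H)+G)(38) = 64
Step 5: Merge (I+B)(48) + (D+((E+H)+G))(64) = 112
Read each symbol's code off the tree from the root (left child = 0, right child = 1).

Codes:
  I: 00 (length 2)
  B: 01 (length 2)
  H: 1101 (length 4)
  D: 10 (length 2)
  E: 1100 (length 4)
  G: 111 (length 3)
Average code length: 280/112 = 2.5000 bits/symbol


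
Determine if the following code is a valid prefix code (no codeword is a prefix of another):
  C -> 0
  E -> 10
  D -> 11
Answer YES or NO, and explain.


Checking each pair (does one codeword prefix another?):
  C='0' vs E='10': no prefix
  C='0' vs D='11': no prefix
  E='10' vs C='0': no prefix
  E='10' vs D='11': no prefix
  D='11' vs C='0': no prefix
  D='11' vs E='10': no prefix
No violation found over all pairs.

YES -- this is a valid prefix code. No codeword is a prefix of any other codeword.


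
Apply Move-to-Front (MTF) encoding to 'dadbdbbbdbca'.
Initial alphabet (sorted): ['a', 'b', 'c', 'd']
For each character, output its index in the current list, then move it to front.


MTF encoding:
'd': index 3 in ['a', 'b', 'c', 'd'] -> ['d', 'a', 'b', 'c']
'a': index 1 in ['d', 'a', 'b', 'c'] -> ['a', 'd', 'b', 'c']
'd': index 1 in ['a', 'd', 'b', 'c'] -> ['d', 'a', 'b', 'c']
'b': index 2 in ['d', 'a', 'b', 'c'] -> ['b', 'd', 'a', 'c']
'd': index 1 in ['b', 'd', 'a', 'c'] -> ['d', 'b', 'a', 'c']
'b': index 1 in ['d', 'b', 'a', 'c'] -> ['b', 'd', 'a', 'c']
'b': index 0 in ['b', 'd', 'a', 'c'] -> ['b', 'd', 'a', 'c']
'b': index 0 in ['b', 'd', 'a', 'c'] -> ['b', 'd', 'a', 'c']
'd': index 1 in ['b', 'd', 'a', 'c'] -> ['d', 'b', 'a', 'c']
'b': index 1 in ['d', 'b', 'a', 'c'] -> ['b', 'd', 'a', 'c']
'c': index 3 in ['b', 'd', 'a', 'c'] -> ['c', 'b', 'd', 'a']
'a': index 3 in ['c', 'b', 'd', 'a'] -> ['a', 'c', 'b', 'd']


Output: [3, 1, 1, 2, 1, 1, 0, 0, 1, 1, 3, 3]


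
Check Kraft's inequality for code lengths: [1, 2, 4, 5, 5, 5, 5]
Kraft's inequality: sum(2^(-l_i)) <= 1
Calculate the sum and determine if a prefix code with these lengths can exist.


Sum = 2^(-1) + 2^(-2) + 2^(-4) + 2^(-5) + 2^(-5) + 2^(-5) + 2^(-5)
    = 0.5 + 0.25 + 0.0625 + 0.03125 + 0.03125 + 0.03125 + 0.03125
    = 30/32 = 0.9375
Since 0.9375 <= 1, Kraft's inequality IS satisfied.
A prefix code with these lengths CAN exist.

Kraft sum = 0.9375. Satisfied.


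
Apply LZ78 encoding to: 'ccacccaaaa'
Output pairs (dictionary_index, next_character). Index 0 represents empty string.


LZ78 encoding steps:
Dictionary: {0: ''}
Step 1: w='' (idx 0), next='c' -> output (0, 'c'), add 'c' as idx 1
Step 2: w='c' (idx 1), next='a' -> output (1, 'a'), add 'ca' as idx 2
Step 3: w='c' (idx 1), next='c' -> output (1, 'c'), add 'cc' as idx 3
Step 4: w='ca' (idx 2), next='a' -> output (2, 'a'), add 'caa' as idx 4
Step 5: w='' (idx 0), next='a' -> output (0, 'a'), add 'a' as idx 5
Step 6: w='a' (idx 5), end of input -> output (5, '')


Encoded: [(0, 'c'), (1, 'a'), (1, 'c'), (2, 'a'), (0, 'a'), (5, '')]


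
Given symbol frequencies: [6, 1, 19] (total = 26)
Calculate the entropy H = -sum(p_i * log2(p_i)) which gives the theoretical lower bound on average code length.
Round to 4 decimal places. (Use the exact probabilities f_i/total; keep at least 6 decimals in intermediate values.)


Per-symbol terms -p_i * log2(p_i) with p_i = f_i/26:
  p = 6/26 = 0.230769: log2(p) = -2.115477, -p*log2(p) = 0.488187
  p = 1/26 = 0.038462: log2(p) = -4.700440, -p*log2(p) = 0.180786
  p = 19/26 = 0.730769: log2(p) = -0.452512, -p*log2(p) = 0.330682
H = 0.488187 + 0.180786 + 0.330682 = 0.999655

H = 0.9997 bits/symbol


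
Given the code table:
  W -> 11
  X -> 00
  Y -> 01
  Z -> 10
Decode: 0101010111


Decoding:
01 -> Y
01 -> Y
01 -> Y
01 -> Y
11 -> W


Result: YYYYW


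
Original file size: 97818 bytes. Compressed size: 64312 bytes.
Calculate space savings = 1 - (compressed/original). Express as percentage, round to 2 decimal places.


ratio = compressed/original = 64312/97818 = 0.657466
savings = 1 - ratio = 1 - 0.657466 = 0.342534
as a percentage: 0.342534 * 100 = 34.25%

Space savings = 1 - 64312/97818 = 34.25%


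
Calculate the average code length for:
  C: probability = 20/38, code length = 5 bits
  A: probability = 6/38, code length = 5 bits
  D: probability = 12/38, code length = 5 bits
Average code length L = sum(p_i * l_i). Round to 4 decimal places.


Weighted contributions p_i * l_i:
  C: (20/38) * 5 = 100/38
  A: (6/38) * 5 = 30/38
  D: (12/38) * 5 = 60/38
Sum = (100 + 30 + 60)/38 = 190/38

L = 190/38 = 5.0000 bits/symbol


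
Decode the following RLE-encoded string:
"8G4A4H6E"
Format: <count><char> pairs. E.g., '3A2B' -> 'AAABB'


Expanding each <count><char> pair:
  8G -> 'GGGGGGGG'
  4A -> 'AAAA'
  4H -> 'HHHH'
  6E -> 'EEEEEE'

Decoded = GGGGGGGGAAAAHHHHEEEEEE


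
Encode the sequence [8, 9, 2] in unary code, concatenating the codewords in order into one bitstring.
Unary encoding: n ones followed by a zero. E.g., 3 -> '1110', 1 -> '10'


Encode each number as n ones followed by a terminating 0:
  8 -> 111111110 (9 bits)
  9 -> 1111111110 (10 bits)
  2 -> 110 (3 bits)
Total length = 9 + 10 + 3 = 22 bits.

Unary([8, 9, 2]) = 1111111101111111110110 (22 bits)


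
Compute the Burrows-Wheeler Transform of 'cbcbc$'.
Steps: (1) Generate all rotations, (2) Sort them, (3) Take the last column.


Rotations (sorted):
  0: $cbcbc -> last char: c
  1: bc$cbc -> last char: c
  2: bcbc$c -> last char: c
  3: c$cbcb -> last char: b
  4: cbc$cb -> last char: b
  5: cbcbc$ -> last char: $


BWT = cccbb$


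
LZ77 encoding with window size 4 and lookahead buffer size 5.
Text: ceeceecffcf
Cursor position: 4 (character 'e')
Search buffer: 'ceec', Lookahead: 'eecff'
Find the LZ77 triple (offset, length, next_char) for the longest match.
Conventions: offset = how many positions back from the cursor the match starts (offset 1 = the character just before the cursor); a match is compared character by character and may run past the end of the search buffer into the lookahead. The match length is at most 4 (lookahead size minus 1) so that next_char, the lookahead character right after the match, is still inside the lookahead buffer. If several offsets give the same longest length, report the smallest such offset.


Try each offset into the search buffer:
  offset=1 (pos 3, char 'c'): match length 0
  offset=2 (pos 2, char 'e'): match length 1
  offset=3 (pos 1, char 'e'): match length 3
  offset=4 (pos 0, char 'c'): match length 0
Longest match has length 3 at offset 3.
next_char = character at position 4 + 3 = 7 -> 'f'

Best match: offset=3, length=3 (matching 'eec' starting at position 1)
LZ77 triple: (3, 3, 'f')


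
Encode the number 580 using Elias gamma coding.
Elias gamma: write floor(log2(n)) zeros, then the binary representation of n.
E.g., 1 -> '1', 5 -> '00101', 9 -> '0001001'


num_bits = floor(log2(580)) + 1 = 10
leading_zeros = num_bits - 1 = 9
binary(580) = 1001000100

Elias gamma(580) = '000000000' + '1001000100' = 0000000001001000100 (19 bits)


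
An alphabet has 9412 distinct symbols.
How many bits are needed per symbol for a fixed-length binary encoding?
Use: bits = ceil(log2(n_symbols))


log2(9412) = 13.2003
Bracket: 2^13 = 8192 < 9412 <= 2^14 = 16384
So ceil(log2(9412)) = 14

bits = ceil(log2(9412)) = ceil(13.2003) = 14 bits


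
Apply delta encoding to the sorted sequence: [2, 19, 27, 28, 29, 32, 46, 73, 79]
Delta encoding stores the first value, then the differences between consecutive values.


First value: 2
Deltas:
  19 - 2 = 17
  27 - 19 = 8
  28 - 27 = 1
  29 - 28 = 1
  32 - 29 = 3
  46 - 32 = 14
  73 - 46 = 27
  79 - 73 = 6


Delta encoded: [2, 17, 8, 1, 1, 3, 14, 27, 6]


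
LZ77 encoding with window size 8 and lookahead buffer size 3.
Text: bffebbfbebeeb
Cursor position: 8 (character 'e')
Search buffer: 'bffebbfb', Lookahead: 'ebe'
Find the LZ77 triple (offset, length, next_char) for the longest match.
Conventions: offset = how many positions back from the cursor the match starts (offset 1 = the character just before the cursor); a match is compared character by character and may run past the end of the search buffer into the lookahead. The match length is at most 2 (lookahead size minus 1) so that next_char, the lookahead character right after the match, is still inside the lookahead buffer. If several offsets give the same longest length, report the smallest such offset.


Try each offset into the search buffer:
  offset=1 (pos 7, char 'b'): match length 0
  offset=2 (pos 6, char 'f'): match length 0
  offset=3 (pos 5, char 'b'): match length 0
  offset=4 (pos 4, char 'b'): match length 0
  offset=5 (pos 3, char 'e'): match length 2
  offset=6 (pos 2, char 'f'): match length 0
  offset=7 (pos 1, char 'f'): match length 0
  offset=8 (pos 0, char 'b'): match length 0
Longest match has length 2 at offset 5.
next_char = character at position 8 + 2 = 10 -> 'e'

Best match: offset=5, length=2 (matching 'eb' starting at position 3)
LZ77 triple: (5, 2, 'e')


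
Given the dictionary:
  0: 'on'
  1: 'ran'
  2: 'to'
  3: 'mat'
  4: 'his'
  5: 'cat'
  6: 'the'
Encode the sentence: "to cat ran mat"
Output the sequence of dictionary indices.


Look up each word in the dictionary:
  'to' -> 2
  'cat' -> 5
  'ran' -> 1
  'mat' -> 3

Encoded: [2, 5, 1, 3]


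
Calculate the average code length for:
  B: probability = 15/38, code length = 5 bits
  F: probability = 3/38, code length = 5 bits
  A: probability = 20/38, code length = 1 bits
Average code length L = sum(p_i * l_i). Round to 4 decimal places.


Weighted contributions p_i * l_i:
  B: (15/38) * 5 = 75/38
  F: (3/38) * 5 = 15/38
  A: (20/38) * 1 = 20/38
Sum = (75 + 15 + 20)/38 = 110/38

L = 110/38 = 2.8947 bits/symbol


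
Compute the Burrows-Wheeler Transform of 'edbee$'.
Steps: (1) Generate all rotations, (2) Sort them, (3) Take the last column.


Rotations (sorted):
  0: $edbee -> last char: e
  1: bee$ed -> last char: d
  2: dbee$e -> last char: e
  3: e$edbe -> last char: e
  4: edbee$ -> last char: $
  5: ee$edb -> last char: b


BWT = edee$b


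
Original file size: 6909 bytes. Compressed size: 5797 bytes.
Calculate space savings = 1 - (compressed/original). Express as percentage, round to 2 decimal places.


ratio = compressed/original = 5797/6909 = 0.839051
savings = 1 - ratio = 1 - 0.839051 = 0.160949
as a percentage: 0.160949 * 100 = 16.09%

Space savings = 1 - 5797/6909 = 16.09%


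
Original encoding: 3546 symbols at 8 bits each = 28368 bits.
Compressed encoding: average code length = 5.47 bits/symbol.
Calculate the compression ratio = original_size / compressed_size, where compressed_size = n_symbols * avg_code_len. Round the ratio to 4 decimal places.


original_size = n_symbols * orig_bits = 3546 * 8 = 28368 bits
compressed_size = n_symbols * avg_code_len = 3546 * 5.47 = 19396.62 bits
ratio = original_size / compressed_size = 28368 / 19396.62 = 1.4625

Compression ratio = 1.4625


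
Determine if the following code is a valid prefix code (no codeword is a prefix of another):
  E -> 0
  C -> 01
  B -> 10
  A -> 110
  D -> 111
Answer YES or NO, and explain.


Checking each pair (does one codeword prefix another?):
  E='0' vs C='01': prefix -- VIOLATION

NO -- this is NOT a valid prefix code. E (0) is a prefix of C (01).


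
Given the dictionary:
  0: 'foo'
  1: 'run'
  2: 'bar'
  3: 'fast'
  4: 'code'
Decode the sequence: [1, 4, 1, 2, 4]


Look up each index in the dictionary:
  1 -> 'run'
  4 -> 'code'
  1 -> 'run'
  2 -> 'bar'
  4 -> 'code'

Decoded: "run code run bar code"


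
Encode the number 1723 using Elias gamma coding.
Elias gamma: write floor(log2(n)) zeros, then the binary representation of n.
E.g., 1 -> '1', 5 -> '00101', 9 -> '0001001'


num_bits = floor(log2(1723)) + 1 = 11
leading_zeros = num_bits - 1 = 10
binary(1723) = 11010111011

Elias gamma(1723) = '0000000000' + '11010111011' = 000000000011010111011 (21 bits)


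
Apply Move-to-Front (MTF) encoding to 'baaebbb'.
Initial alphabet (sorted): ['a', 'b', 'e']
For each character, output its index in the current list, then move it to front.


MTF encoding:
'b': index 1 in ['a', 'b', 'e'] -> ['b', 'a', 'e']
'a': index 1 in ['b', 'a', 'e'] -> ['a', 'b', 'e']
'a': index 0 in ['a', 'b', 'e'] -> ['a', 'b', 'e']
'e': index 2 in ['a', 'b', 'e'] -> ['e', 'a', 'b']
'b': index 2 in ['e', 'a', 'b'] -> ['b', 'e', 'a']
'b': index 0 in ['b', 'e', 'a'] -> ['b', 'e', 'a']
'b': index 0 in ['b', 'e', 'a'] -> ['b', 'e', 'a']


Output: [1, 1, 0, 2, 2, 0, 0]


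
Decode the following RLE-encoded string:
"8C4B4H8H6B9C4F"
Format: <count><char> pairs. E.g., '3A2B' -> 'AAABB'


Expanding each <count><char> pair:
  8C -> 'CCCCCCCC'
  4B -> 'BBBB'
  4H -> 'HHHH'
  8H -> 'HHHHHHHH'
  6B -> 'BBBBBB'
  9C -> 'CCCCCCCCC'
  4F -> 'FFFF'

Decoded = CCCCCCCCBBBBHHHHHHHHHHHHBBBBBBCCCCCCCCCFFFF


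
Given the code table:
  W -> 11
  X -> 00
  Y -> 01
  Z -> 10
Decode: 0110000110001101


Decoding:
01 -> Y
10 -> Z
00 -> X
01 -> Y
10 -> Z
00 -> X
11 -> W
01 -> Y


Result: YZXYZXWY


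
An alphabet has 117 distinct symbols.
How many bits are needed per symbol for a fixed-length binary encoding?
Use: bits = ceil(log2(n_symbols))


log2(117) = 6.8704
Bracket: 2^6 = 64 < 117 <= 2^7 = 128
So ceil(log2(117)) = 7

bits = ceil(log2(117)) = ceil(6.8704) = 7 bits


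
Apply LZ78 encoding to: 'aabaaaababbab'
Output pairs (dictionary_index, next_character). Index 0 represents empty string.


LZ78 encoding steps:
Dictionary: {0: ''}
Step 1: w='' (idx 0), next='a' -> output (0, 'a'), add 'a' as idx 1
Step 2: w='a' (idx 1), next='b' -> output (1, 'b'), add 'ab' as idx 2
Step 3: w='a' (idx 1), next='a' -> output (1, 'a'), add 'aa' as idx 3
Step 4: w='aa' (idx 3), next='b' -> output (3, 'b'), add 'aab' as idx 4
Step 5: w='ab' (idx 2), next='b' -> output (2, 'b'), add 'abb' as idx 5
Step 6: w='ab' (idx 2), end of input -> output (2, '')


Encoded: [(0, 'a'), (1, 'b'), (1, 'a'), (3, 'b'), (2, 'b'), (2, '')]


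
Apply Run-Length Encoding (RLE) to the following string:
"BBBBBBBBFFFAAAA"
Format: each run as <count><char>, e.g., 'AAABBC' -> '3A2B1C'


Scanning runs left to right:
  i=0: run of 'B' x 8 -> '8B'
  i=8: run of 'F' x 3 -> '3F'
  i=11: run of 'A' x 4 -> '4A'

RLE = 8B3F4A


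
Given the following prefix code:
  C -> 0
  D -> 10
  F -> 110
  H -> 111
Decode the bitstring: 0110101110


Decoding step by step:
Bits 0 -> C
Bits 110 -> F
Bits 10 -> D
Bits 111 -> H
Bits 0 -> C


Decoded message: CFDHC


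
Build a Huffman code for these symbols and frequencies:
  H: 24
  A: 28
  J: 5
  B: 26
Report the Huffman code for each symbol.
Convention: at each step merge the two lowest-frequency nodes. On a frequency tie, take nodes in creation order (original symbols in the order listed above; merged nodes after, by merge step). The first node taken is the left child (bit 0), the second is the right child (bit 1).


Huffman tree construction:
Step 1: Merge J(5) + H(24) = 29
Step 2: Merge B(26) + A(28) = 54
Step 3: Merge (J+H)(29) + (B+A)(54) = 83
Read each symbol's code off the tree from the root (left child = 0, right child = 1).

Codes:
  H: 01 (length 2)
  A: 11 (length 2)
  J: 00 (length 2)
  B: 10 (length 2)
Average code length: 166/83 = 2.0000 bits/symbol


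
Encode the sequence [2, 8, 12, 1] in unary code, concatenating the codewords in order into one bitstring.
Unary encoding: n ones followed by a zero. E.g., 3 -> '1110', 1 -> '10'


Encode each number as n ones followed by a terminating 0:
  2 -> 110 (3 bits)
  8 -> 111111110 (9 bits)
  12 -> 1111111111110 (13 bits)
  1 -> 10 (2 bits)
Total length = 3 + 9 + 13 + 2 = 27 bits.

Unary([2, 8, 12, 1]) = 110111111110111111111111010 (27 bits)


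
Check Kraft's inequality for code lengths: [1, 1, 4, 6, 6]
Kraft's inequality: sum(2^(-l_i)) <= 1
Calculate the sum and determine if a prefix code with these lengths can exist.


Sum = 2^(-1) + 2^(-1) + 2^(-4) + 2^(-6) + 2^(-6)
    = 0.5 + 0.5 + 0.0625 + 0.015625 + 0.015625
    = 70/64 = 1.09375
Since 1.09375 > 1, Kraft's inequality is NOT satisfied.
A prefix code with these lengths CANNOT exist.

Kraft sum = 1.09375. Not satisfied.


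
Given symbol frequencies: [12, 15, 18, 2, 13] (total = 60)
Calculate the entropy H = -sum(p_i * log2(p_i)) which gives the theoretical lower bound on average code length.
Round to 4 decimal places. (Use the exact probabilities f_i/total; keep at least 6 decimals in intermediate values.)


Per-symbol terms -p_i * log2(p_i) with p_i = f_i/60:
  p = 12/60 = 0.200000: log2(p) = -2.321928, -p*log2(p) = 0.464386
  p = 15/60 = 0.250000: log2(p) = -2.000000, -p*log2(p) = 0.500000
  p = 18/60 = 0.300000: log2(p) = -1.736966, -p*log2(p) = 0.521090
  p = 2/60 = 0.033333: log2(p) = -4.906891, -p*log2(p) = 0.163563
  p = 13/60 = 0.216667: log2(p) = -2.206451, -p*log2(p) = 0.478064
H = 0.464386 + 0.500000 + 0.521090 + 0.163563 + 0.478064 = 2.127103

H = 2.1271 bits/symbol


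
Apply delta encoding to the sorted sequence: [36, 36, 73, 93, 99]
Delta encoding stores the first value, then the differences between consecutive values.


First value: 36
Deltas:
  36 - 36 = 0
  73 - 36 = 37
  93 - 73 = 20
  99 - 93 = 6


Delta encoded: [36, 0, 37, 20, 6]


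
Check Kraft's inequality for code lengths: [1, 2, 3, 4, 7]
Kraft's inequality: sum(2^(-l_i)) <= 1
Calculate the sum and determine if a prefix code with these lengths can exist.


Sum = 2^(-1) + 2^(-2) + 2^(-3) + 2^(-4) + 2^(-7)
    = 0.5 + 0.25 + 0.125 + 0.0625 + 0.0078125
    = 121/128 = 0.9453125
Since 0.9453125 <= 1, Kraft's inequality IS satisfied.
A prefix code with these lengths CAN exist.

Kraft sum = 0.9453125. Satisfied.


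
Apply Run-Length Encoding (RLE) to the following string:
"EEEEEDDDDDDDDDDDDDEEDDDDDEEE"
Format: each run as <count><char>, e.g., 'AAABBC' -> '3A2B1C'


Scanning runs left to right:
  i=0: run of 'E' x 5 -> '5E'
  i=5: run of 'D' x 13 -> '13D'
  i=18: run of 'E' x 2 -> '2E'
  i=20: run of 'D' x 5 -> '5D'
  i=25: run of 'E' x 3 -> '3E'

RLE = 5E13D2E5D3E


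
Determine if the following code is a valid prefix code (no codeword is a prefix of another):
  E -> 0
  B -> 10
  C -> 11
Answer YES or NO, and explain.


Checking each pair (does one codeword prefix another?):
  E='0' vs B='10': no prefix
  E='0' vs C='11': no prefix
  B='10' vs E='0': no prefix
  B='10' vs C='11': no prefix
  C='11' vs E='0': no prefix
  C='11' vs B='10': no prefix
No violation found over all pairs.

YES -- this is a valid prefix code. No codeword is a prefix of any other codeword.


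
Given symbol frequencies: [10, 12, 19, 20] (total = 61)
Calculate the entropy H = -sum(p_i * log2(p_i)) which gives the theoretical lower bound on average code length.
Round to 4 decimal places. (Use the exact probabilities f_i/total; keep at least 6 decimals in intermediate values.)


Per-symbol terms -p_i * log2(p_i) with p_i = f_i/61:
  p = 10/61 = 0.163934: log2(p) = -2.608809, -p*log2(p) = 0.427674
  p = 12/61 = 0.196721: log2(p) = -2.345775, -p*log2(p) = 0.461464
  p = 19/61 = 0.311475: log2(p) = -1.682810, -p*log2(p) = 0.524154
  p = 20/61 = 0.327869: log2(p) = -1.608809, -p*log2(p) = 0.527478
H = 0.427674 + 0.461464 + 0.524154 + 0.527478 = 1.940770

H = 1.9408 bits/symbol


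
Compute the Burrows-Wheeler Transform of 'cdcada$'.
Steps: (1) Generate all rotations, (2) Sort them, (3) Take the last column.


Rotations (sorted):
  0: $cdcada -> last char: a
  1: a$cdcad -> last char: d
  2: ada$cdc -> last char: c
  3: cada$cd -> last char: d
  4: cdcada$ -> last char: $
  5: da$cdca -> last char: a
  6: dcada$c -> last char: c


BWT = adcd$ac


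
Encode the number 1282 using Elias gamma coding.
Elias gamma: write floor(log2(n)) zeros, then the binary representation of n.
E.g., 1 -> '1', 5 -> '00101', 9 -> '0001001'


num_bits = floor(log2(1282)) + 1 = 11
leading_zeros = num_bits - 1 = 10
binary(1282) = 10100000010

Elias gamma(1282) = '0000000000' + '10100000010' = 000000000010100000010 (21 bits)


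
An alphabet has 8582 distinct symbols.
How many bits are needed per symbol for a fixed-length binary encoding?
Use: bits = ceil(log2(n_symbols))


log2(8582) = 13.0671
Bracket: 2^13 = 8192 < 8582 <= 2^14 = 16384
So ceil(log2(8582)) = 14

bits = ceil(log2(8582)) = ceil(13.0671) = 14 bits


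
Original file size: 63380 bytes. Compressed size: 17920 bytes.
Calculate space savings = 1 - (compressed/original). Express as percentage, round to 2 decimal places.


ratio = compressed/original = 17920/63380 = 0.282739
savings = 1 - ratio = 1 - 0.282739 = 0.717261
as a percentage: 0.717261 * 100 = 71.73%

Space savings = 1 - 17920/63380 = 71.73%


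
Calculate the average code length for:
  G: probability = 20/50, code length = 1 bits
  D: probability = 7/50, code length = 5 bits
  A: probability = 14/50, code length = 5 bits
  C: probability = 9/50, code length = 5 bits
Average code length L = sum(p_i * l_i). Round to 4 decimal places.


Weighted contributions p_i * l_i:
  G: (20/50) * 1 = 20/50
  D: (7/50) * 5 = 35/50
  A: (14/50) * 5 = 70/50
  C: (9/50) * 5 = 45/50
Sum = (20 + 35 + 70 + 45)/50 = 170/50

L = 170/50 = 3.4000 bits/symbol


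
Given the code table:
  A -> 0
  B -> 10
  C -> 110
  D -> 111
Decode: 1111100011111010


Decoding:
111 -> D
110 -> C
0 -> A
0 -> A
111 -> D
110 -> C
10 -> B


Result: DCAADCB


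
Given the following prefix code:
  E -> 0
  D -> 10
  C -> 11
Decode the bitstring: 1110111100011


Decoding step by step:
Bits 11 -> C
Bits 10 -> D
Bits 11 -> C
Bits 11 -> C
Bits 0 -> E
Bits 0 -> E
Bits 0 -> E
Bits 11 -> C


Decoded message: CDCCEEEC


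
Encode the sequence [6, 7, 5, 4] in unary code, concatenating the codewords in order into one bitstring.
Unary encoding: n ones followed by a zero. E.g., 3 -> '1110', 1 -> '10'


Encode each number as n ones followed by a terminating 0:
  6 -> 1111110 (7 bits)
  7 -> 11111110 (8 bits)
  5 -> 111110 (6 bits)
  4 -> 11110 (5 bits)
Total length = 7 + 8 + 6 + 5 = 26 bits.

Unary([6, 7, 5, 4]) = 11111101111111011111011110 (26 bits)


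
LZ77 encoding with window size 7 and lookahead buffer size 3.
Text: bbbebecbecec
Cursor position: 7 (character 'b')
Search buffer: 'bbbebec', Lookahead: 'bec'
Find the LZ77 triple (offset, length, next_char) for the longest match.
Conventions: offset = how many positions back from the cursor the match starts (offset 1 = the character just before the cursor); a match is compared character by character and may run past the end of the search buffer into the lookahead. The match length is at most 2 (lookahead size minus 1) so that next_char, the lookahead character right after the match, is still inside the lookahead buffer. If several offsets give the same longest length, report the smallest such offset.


Try each offset into the search buffer:
  offset=1 (pos 6, char 'c'): match length 0
  offset=2 (pos 5, char 'e'): match length 0
  offset=3 (pos 4, char 'b'): match length 2
  offset=4 (pos 3, char 'e'): match length 0
  offset=5 (pos 2, char 'b'): match length 2
  offset=6 (pos 1, char 'b'): match length 1
  offset=7 (pos 0, char 'b'): match length 1
Longest match has length 2, found at offsets 3, 5; take the smallest, offset 3.
next_char = character at position 7 + 2 = 9 -> 'c'

Best match: offset=3, length=2 (matching 'be' starting at position 4)
LZ77 triple: (3, 2, 'c')


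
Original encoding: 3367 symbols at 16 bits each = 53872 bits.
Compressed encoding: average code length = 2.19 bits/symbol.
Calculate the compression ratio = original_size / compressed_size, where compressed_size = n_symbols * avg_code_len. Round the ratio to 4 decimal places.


original_size = n_symbols * orig_bits = 3367 * 16 = 53872 bits
compressed_size = n_symbols * avg_code_len = 3367 * 2.19 = 7373.73 bits
ratio = original_size / compressed_size = 53872 / 7373.73 = 7.3059

Compression ratio = 7.3059


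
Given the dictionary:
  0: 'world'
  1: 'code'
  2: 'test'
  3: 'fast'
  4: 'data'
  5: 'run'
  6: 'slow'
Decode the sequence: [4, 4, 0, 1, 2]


Look up each index in the dictionary:
  4 -> 'data'
  4 -> 'data'
  0 -> 'world'
  1 -> 'code'
  2 -> 'test'

Decoded: "data data world code test"


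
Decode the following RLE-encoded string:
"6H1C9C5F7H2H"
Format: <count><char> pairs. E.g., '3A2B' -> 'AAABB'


Expanding each <count><char> pair:
  6H -> 'HHHHHH'
  1C -> 'C'
  9C -> 'CCCCCCCCC'
  5F -> 'FFFFF'
  7H -> 'HHHHHHH'
  2H -> 'HH'

Decoded = HHHHHHCCCCCCCCCCFFFFFHHHHHHHHH


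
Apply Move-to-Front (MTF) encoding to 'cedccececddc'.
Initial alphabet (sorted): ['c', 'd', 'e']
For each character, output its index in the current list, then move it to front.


MTF encoding:
'c': index 0 in ['c', 'd', 'e'] -> ['c', 'd', 'e']
'e': index 2 in ['c', 'd', 'e'] -> ['e', 'c', 'd']
'd': index 2 in ['e', 'c', 'd'] -> ['d', 'e', 'c']
'c': index 2 in ['d', 'e', 'c'] -> ['c', 'd', 'e']
'c': index 0 in ['c', 'd', 'e'] -> ['c', 'd', 'e']
'e': index 2 in ['c', 'd', 'e'] -> ['e', 'c', 'd']
'c': index 1 in ['e', 'c', 'd'] -> ['c', 'e', 'd']
'e': index 1 in ['c', 'e', 'd'] -> ['e', 'c', 'd']
'c': index 1 in ['e', 'c', 'd'] -> ['c', 'e', 'd']
'd': index 2 in ['c', 'e', 'd'] -> ['d', 'c', 'e']
'd': index 0 in ['d', 'c', 'e'] -> ['d', 'c', 'e']
'c': index 1 in ['d', 'c', 'e'] -> ['c', 'd', 'e']


Output: [0, 2, 2, 2, 0, 2, 1, 1, 1, 2, 0, 1]


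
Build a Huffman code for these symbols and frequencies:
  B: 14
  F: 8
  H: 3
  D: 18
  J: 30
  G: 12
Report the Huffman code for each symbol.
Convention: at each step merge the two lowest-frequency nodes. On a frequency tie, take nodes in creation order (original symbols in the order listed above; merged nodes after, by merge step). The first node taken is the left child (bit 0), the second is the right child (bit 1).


Huffman tree construction:
Step 1: Merge H(3) + F(8) = 11
Step 2: Merge (H+F)(11) + G(12) = 23
Step 3: Merge B(14) + D(18) = 32
Step 4: Merge ((H+F)+G)(23) + J(30) = 53
Step 5: Merge (B+D)(32) + (((H+F)+G)+J)(53) = 85
Read each symbol's code off the tree from the root (left child = 0, right child = 1).

Codes:
  B: 00 (length 2)
  F: 1001 (length 4)
  H: 1000 (length 4)
  D: 01 (length 2)
  J: 11 (length 2)
  G: 101 (length 3)
Average code length: 204/85 = 2.4000 bits/symbol


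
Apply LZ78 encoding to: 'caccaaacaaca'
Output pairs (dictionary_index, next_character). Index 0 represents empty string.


LZ78 encoding steps:
Dictionary: {0: ''}
Step 1: w='' (idx 0), next='c' -> output (0, 'c'), add 'c' as idx 1
Step 2: w='' (idx 0), next='a' -> output (0, 'a'), add 'a' as idx 2
Step 3: w='c' (idx 1), next='c' -> output (1, 'c'), add 'cc' as idx 3
Step 4: w='a' (idx 2), next='a' -> output (2, 'a'), add 'aa' as idx 4
Step 5: w='a' (idx 2), next='c' -> output (2, 'c'), add 'ac' as idx 5
Step 6: w='aa' (idx 4), next='c' -> output (4, 'c'), add 'aac' as idx 6
Step 7: w='a' (idx 2), end of input -> output (2, '')


Encoded: [(0, 'c'), (0, 'a'), (1, 'c'), (2, 'a'), (2, 'c'), (4, 'c'), (2, '')]


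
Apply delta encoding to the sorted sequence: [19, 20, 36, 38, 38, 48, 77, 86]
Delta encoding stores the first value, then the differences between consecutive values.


First value: 19
Deltas:
  20 - 19 = 1
  36 - 20 = 16
  38 - 36 = 2
  38 - 38 = 0
  48 - 38 = 10
  77 - 48 = 29
  86 - 77 = 9


Delta encoded: [19, 1, 16, 2, 0, 10, 29, 9]


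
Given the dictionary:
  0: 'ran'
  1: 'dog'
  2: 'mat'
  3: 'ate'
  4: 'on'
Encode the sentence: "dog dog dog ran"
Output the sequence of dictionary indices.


Look up each word in the dictionary:
  'dog' -> 1
  'dog' -> 1
  'dog' -> 1
  'ran' -> 0

Encoded: [1, 1, 1, 0]


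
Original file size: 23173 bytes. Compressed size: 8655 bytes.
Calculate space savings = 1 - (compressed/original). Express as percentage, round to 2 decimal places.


ratio = compressed/original = 8655/23173 = 0.373495
savings = 1 - ratio = 1 - 0.373495 = 0.626505
as a percentage: 0.626505 * 100 = 62.65%

Space savings = 1 - 8655/23173 = 62.65%
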